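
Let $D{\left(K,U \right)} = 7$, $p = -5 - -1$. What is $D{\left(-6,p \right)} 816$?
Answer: $5712$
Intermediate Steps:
$p = -4$ ($p = -5 + 1 = -4$)
$D{\left(-6,p \right)} 816 = 7 \cdot 816 = 5712$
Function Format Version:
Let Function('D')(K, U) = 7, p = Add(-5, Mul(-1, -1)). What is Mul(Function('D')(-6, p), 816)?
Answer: 5712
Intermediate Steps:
p = -4 (p = Add(-5, 1) = -4)
Mul(Function('D')(-6, p), 816) = Mul(7, 816) = 5712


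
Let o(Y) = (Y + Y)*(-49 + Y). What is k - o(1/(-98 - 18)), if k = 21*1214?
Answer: 171517947/6728 ≈ 25493.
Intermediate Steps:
k = 25494
o(Y) = 2*Y*(-49 + Y) (o(Y) = (2*Y)*(-49 + Y) = 2*Y*(-49 + Y))
k - o(1/(-98 - 18)) = 25494 - 2*(-49 + 1/(-98 - 18))/(-98 - 18) = 25494 - 2*(-49 + 1/(-116))/(-116) = 25494 - 2*(-1)*(-49 - 1/116)/116 = 25494 - 2*(-1)*(-5685)/(116*116) = 25494 - 1*5685/6728 = 25494 - 5685/6728 = 171517947/6728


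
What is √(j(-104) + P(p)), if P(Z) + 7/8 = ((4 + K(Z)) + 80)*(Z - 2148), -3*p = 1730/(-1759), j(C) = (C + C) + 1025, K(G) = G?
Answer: I*√80328868668206/21108 ≈ 424.61*I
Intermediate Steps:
j(C) = 1025 + 2*C (j(C) = 2*C + 1025 = 1025 + 2*C)
p = 1730/5277 (p = -1730/(3*(-1759)) = -1730*(-1)/(3*1759) = -⅓*(-1730/1759) = 1730/5277 ≈ 0.32784)
P(Z) = -7/8 + (-2148 + Z)*(84 + Z) (P(Z) = -7/8 + ((4 + Z) + 80)*(Z - 2148) = -7/8 + (84 + Z)*(-2148 + Z) = -7/8 + (-2148 + Z)*(84 + Z))
√(j(-104) + P(p)) = √((1025 + 2*(-104)) + (-1443463/8 + (1730/5277)² - 2064*1730/5277)) = √((1025 - 208) + (-1443463/8 + 2992900/27846729 - 1190240/1759)) = √(817 - 40346440554847/222773832) = √(-40164434334103/222773832) = I*√80328868668206/21108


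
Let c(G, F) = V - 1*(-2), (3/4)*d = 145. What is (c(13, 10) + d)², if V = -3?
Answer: 332929/9 ≈ 36992.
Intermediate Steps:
d = 580/3 (d = (4/3)*145 = 580/3 ≈ 193.33)
c(G, F) = -1 (c(G, F) = -3 - 1*(-2) = -3 + 2 = -1)
(c(13, 10) + d)² = (-1 + 580/3)² = (577/3)² = 332929/9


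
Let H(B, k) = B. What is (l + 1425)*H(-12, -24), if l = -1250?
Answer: -2100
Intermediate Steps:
(l + 1425)*H(-12, -24) = (-1250 + 1425)*(-12) = 175*(-12) = -2100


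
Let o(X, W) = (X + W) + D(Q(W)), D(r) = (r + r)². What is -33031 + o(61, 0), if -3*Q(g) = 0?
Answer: -32970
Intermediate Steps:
Q(g) = 0 (Q(g) = -⅓*0 = 0)
D(r) = 4*r² (D(r) = (2*r)² = 4*r²)
o(X, W) = W + X (o(X, W) = (X + W) + 4*0² = (W + X) + 4*0 = (W + X) + 0 = W + X)
-33031 + o(61, 0) = -33031 + (0 + 61) = -33031 + 61 = -32970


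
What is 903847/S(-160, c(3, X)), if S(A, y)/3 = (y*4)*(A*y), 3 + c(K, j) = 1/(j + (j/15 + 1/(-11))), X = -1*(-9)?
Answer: -247228366063/4401016320 ≈ -56.175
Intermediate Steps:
X = 9
c(K, j) = -3 + 1/(-1/11 + 16*j/15) (c(K, j) = -3 + 1/(j + (j/15 + 1/(-11))) = -3 + 1/(j + (j*(1/15) + 1*(-1/11))) = -3 + 1/(j + (j/15 - 1/11)) = -3 + 1/(j + (-1/11 + j/15)) = -3 + 1/(-1/11 + 16*j/15))
S(A, y) = 12*A*y² (S(A, y) = 3*((y*4)*(A*y)) = 3*((4*y)*(A*y)) = 3*(4*A*y²) = 12*A*y²)
903847/S(-160, c(3, X)) = 903847/((12*(-160)*(6*(35 - 88*9)/(-15 + 176*9))²)) = 903847/((12*(-160)*(6*(35 - 792)/(-15 + 1584))²)) = 903847/((12*(-160)*(6*(-757)/1569)²)) = 903847/((12*(-160)*(6*(1/1569)*(-757))²)) = 903847/((12*(-160)*(-1514/523)²)) = 903847/((12*(-160)*(2292196/273529))) = 903847/(-4401016320/273529) = 903847*(-273529/4401016320) = -247228366063/4401016320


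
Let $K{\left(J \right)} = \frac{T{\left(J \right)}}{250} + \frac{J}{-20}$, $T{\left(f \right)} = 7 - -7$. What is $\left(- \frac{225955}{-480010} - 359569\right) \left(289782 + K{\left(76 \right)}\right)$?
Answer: $- \frac{625183872339127527}{6000125} \approx -1.042 \cdot 10^{11}$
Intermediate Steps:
$T{\left(f \right)} = 14$ ($T{\left(f \right)} = 7 + 7 = 14$)
$K{\left(J \right)} = \frac{7}{125} - \frac{J}{20}$ ($K{\left(J \right)} = \frac{14}{250} + \frac{J}{-20} = 14 \cdot \frac{1}{250} + J \left(- \frac{1}{20}\right) = \frac{7}{125} - \frac{J}{20}$)
$\left(- \frac{225955}{-480010} - 359569\right) \left(289782 + K{\left(76 \right)}\right) = \left(- \frac{225955}{-480010} - 359569\right) \left(289782 + \left(\frac{7}{125} - \frac{19}{5}\right)\right) = \left(\left(-225955\right) \left(- \frac{1}{480010}\right) - 359569\right) \left(289782 + \left(\frac{7}{125} - \frac{19}{5}\right)\right) = \left(\frac{45191}{96002} - 359569\right) \left(289782 - \frac{468}{125}\right) = \left(- \frac{34519297947}{96002}\right) \frac{36222282}{125} = - \frac{625183872339127527}{6000125}$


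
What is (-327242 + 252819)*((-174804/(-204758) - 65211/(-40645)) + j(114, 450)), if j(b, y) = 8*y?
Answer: -1115640119617642557/4161194455 ≈ -2.6811e+8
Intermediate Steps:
(-327242 + 252819)*((-174804/(-204758) - 65211/(-40645)) + j(114, 450)) = (-327242 + 252819)*((-174804/(-204758) - 65211/(-40645)) + 8*450) = -74423*((-174804*(-1/204758) - 65211*(-1/40645)) + 3600) = -74423*((87402/102379 + 65211/40645) + 3600) = -74423*(10228691259/4161194455 + 3600) = -74423*14990528729259/4161194455 = -1115640119617642557/4161194455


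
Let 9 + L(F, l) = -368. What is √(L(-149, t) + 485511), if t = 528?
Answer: √485134 ≈ 696.52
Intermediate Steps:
L(F, l) = -377 (L(F, l) = -9 - 368 = -377)
√(L(-149, t) + 485511) = √(-377 + 485511) = √485134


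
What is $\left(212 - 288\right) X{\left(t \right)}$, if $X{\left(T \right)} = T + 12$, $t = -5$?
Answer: $-532$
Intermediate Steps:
$X{\left(T \right)} = 12 + T$
$\left(212 - 288\right) X{\left(t \right)} = \left(212 - 288\right) \left(12 - 5\right) = \left(-76\right) 7 = -532$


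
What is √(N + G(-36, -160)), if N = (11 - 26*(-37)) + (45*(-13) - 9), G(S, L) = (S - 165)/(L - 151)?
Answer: √36719770/311 ≈ 19.485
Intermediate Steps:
G(S, L) = (-165 + S)/(-151 + L)
N = 379 (N = (11 + 962) + (-585 - 9) = 973 - 594 = 379)
√(N + G(-36, -160)) = √(379 + (-165 - 36)/(-151 - 160)) = √(379 - 201/(-311)) = √(379 - 1/311*(-201)) = √(379 + 201/311) = √(118070/311) = √36719770/311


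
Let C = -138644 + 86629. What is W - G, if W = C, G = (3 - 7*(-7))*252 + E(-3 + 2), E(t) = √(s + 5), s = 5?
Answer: -65119 - √10 ≈ -65122.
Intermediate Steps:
E(t) = √10 (E(t) = √(5 + 5) = √10)
G = 13104 + √10 (G = (3 - 7*(-7))*252 + √10 = (3 + 49)*252 + √10 = 52*252 + √10 = 13104 + √10 ≈ 13107.)
C = -52015
W = -52015
W - G = -52015 - (13104 + √10) = -52015 + (-13104 - √10) = -65119 - √10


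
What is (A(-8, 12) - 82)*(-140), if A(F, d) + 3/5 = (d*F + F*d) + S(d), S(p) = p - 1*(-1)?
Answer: 36624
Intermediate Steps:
S(p) = 1 + p (S(p) = p + 1 = 1 + p)
A(F, d) = 2/5 + d + 2*F*d (A(F, d) = -3/5 + ((d*F + F*d) + (1 + d)) = -3/5 + ((F*d + F*d) + (1 + d)) = -3/5 + (2*F*d + (1 + d)) = -3/5 + (1 + d + 2*F*d) = 2/5 + d + 2*F*d)
(A(-8, 12) - 82)*(-140) = ((2/5 + 12 + 2*(-8)*12) - 82)*(-140) = ((2/5 + 12 - 192) - 82)*(-140) = (-898/5 - 82)*(-140) = -1308/5*(-140) = 36624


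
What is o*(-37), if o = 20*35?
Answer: -25900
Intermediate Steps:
o = 700
o*(-37) = 700*(-37) = -25900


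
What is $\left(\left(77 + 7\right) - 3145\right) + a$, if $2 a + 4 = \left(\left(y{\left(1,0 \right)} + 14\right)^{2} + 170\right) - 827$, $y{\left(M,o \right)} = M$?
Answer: $-3279$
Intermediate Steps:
$a = -218$ ($a = -2 + \frac{\left(\left(1 + 14\right)^{2} + 170\right) - 827}{2} = -2 + \frac{\left(15^{2} + 170\right) - 827}{2} = -2 + \frac{\left(225 + 170\right) - 827}{2} = -2 + \frac{395 - 827}{2} = -2 + \frac{1}{2} \left(-432\right) = -2 - 216 = -218$)
$\left(\left(77 + 7\right) - 3145\right) + a = \left(\left(77 + 7\right) - 3145\right) - 218 = \left(84 - 3145\right) - 218 = -3061 - 218 = -3279$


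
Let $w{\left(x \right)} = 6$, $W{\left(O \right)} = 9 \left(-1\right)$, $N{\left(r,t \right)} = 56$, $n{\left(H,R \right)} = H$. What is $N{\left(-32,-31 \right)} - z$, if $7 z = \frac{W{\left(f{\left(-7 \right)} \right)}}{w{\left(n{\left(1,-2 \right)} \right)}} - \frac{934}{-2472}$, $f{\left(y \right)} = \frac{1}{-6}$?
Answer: $\frac{485899}{8652} \approx 56.16$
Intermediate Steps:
$f{\left(y \right)} = - \frac{1}{6}$
$W{\left(O \right)} = -9$
$z = - \frac{1387}{8652}$ ($z = \frac{- \frac{9}{6} - \frac{934}{-2472}}{7} = \frac{\left(-9\right) \frac{1}{6} - - \frac{467}{1236}}{7} = \frac{- \frac{3}{2} + \frac{467}{1236}}{7} = \frac{1}{7} \left(- \frac{1387}{1236}\right) = - \frac{1387}{8652} \approx -0.16031$)
$N{\left(-32,-31 \right)} - z = 56 - - \frac{1387}{8652} = 56 + \frac{1387}{8652} = \frac{485899}{8652}$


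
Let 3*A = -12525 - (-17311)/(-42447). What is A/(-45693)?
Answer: 531665986/5818592313 ≈ 0.091374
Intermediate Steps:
A = -531665986/127341 (A = (-12525 - (-17311)/(-42447))/3 = (-12525 - (-17311)*(-1)/42447)/3 = (-12525 - 1*17311/42447)/3 = (-12525 - 17311/42447)/3 = (⅓)*(-531665986/42447) = -531665986/127341 ≈ -4175.1)
A/(-45693) = -531665986/127341/(-45693) = -531665986/127341*(-1/45693) = 531665986/5818592313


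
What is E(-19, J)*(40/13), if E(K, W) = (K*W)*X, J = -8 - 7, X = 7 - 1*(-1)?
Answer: 91200/13 ≈ 7015.4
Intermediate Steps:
X = 8 (X = 7 + 1 = 8)
J = -15
E(K, W) = 8*K*W (E(K, W) = (K*W)*8 = 8*K*W)
E(-19, J)*(40/13) = (8*(-19)*(-15))*(40/13) = 2280*(40*(1/13)) = 2280*(40/13) = 91200/13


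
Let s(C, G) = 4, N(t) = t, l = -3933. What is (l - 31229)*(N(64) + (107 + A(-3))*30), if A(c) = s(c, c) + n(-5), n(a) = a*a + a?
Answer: -140437028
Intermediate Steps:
n(a) = a + a² (n(a) = a² + a = a + a²)
A(c) = 24 (A(c) = 4 - 5*(1 - 5) = 4 - 5*(-4) = 4 + 20 = 24)
(l - 31229)*(N(64) + (107 + A(-3))*30) = (-3933 - 31229)*(64 + (107 + 24)*30) = -35162*(64 + 131*30) = -35162*(64 + 3930) = -35162*3994 = -140437028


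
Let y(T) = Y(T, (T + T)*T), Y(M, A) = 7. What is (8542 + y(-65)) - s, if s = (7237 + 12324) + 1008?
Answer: -12020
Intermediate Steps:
y(T) = 7
s = 20569 (s = 19561 + 1008 = 20569)
(8542 + y(-65)) - s = (8542 + 7) - 1*20569 = 8549 - 20569 = -12020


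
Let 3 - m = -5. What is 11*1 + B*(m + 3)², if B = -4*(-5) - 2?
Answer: 2189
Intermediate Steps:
B = 18 (B = 20 - 2 = 18)
m = 8 (m = 3 - 1*(-5) = 3 + 5 = 8)
11*1 + B*(m + 3)² = 11*1 + 18*(8 + 3)² = 11 + 18*11² = 11 + 18*121 = 11 + 2178 = 2189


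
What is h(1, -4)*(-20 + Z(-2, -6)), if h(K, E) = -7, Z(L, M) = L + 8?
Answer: 98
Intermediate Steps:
Z(L, M) = 8 + L
h(1, -4)*(-20 + Z(-2, -6)) = -7*(-20 + (8 - 2)) = -7*(-20 + 6) = -7*(-14) = 98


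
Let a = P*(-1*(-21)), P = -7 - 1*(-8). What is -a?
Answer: -21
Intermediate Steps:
P = 1 (P = -7 + 8 = 1)
a = 21 (a = 1*(-1*(-21)) = 1*21 = 21)
-a = -1*21 = -21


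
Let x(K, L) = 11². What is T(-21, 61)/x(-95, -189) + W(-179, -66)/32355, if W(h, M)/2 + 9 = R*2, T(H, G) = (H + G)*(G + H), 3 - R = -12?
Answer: 17257694/1304985 ≈ 13.224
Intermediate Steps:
R = 15 (R = 3 - 1*(-12) = 3 + 12 = 15)
T(H, G) = (G + H)² (T(H, G) = (G + H)*(G + H) = (G + H)²)
x(K, L) = 121
W(h, M) = 42 (W(h, M) = -18 + 2*(15*2) = -18 + 2*30 = -18 + 60 = 42)
T(-21, 61)/x(-95, -189) + W(-179, -66)/32355 = (61 - 21)²/121 + 42/32355 = 40²*(1/121) + 42*(1/32355) = 1600*(1/121) + 14/10785 = 1600/121 + 14/10785 = 17257694/1304985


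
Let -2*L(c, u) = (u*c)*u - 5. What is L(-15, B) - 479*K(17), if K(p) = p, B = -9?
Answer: -7533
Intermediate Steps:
L(c, u) = 5/2 - c*u²/2 (L(c, u) = -((u*c)*u - 5)/2 = -((c*u)*u - 5)/2 = -(c*u² - 5)/2 = -(-5 + c*u²)/2 = 5/2 - c*u²/2)
L(-15, B) - 479*K(17) = (5/2 - ½*(-15)*(-9)²) - 479*17 = (5/2 - ½*(-15)*81) - 8143 = (5/2 + 1215/2) - 8143 = 610 - 8143 = -7533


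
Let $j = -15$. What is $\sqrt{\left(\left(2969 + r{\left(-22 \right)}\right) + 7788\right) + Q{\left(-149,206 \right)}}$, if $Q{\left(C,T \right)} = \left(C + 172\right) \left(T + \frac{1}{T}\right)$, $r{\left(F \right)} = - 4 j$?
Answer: $\frac{\sqrt{660096718}}{206} \approx 124.72$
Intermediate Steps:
$r{\left(F \right)} = 60$ ($r{\left(F \right)} = \left(-4\right) \left(-15\right) = 60$)
$Q{\left(C,T \right)} = \left(172 + C\right) \left(T + \frac{1}{T}\right)$
$\sqrt{\left(\left(2969 + r{\left(-22 \right)}\right) + 7788\right) + Q{\left(-149,206 \right)}} = \sqrt{\left(\left(2969 + 60\right) + 7788\right) + \frac{172 - 149 + 206^{2} \left(172 - 149\right)}{206}} = \sqrt{\left(3029 + 7788\right) + \frac{172 - 149 + 42436 \cdot 23}{206}} = \sqrt{10817 + \frac{172 - 149 + 976028}{206}} = \sqrt{10817 + \frac{1}{206} \cdot 976051} = \sqrt{10817 + \frac{976051}{206}} = \sqrt{\frac{3204353}{206}} = \frac{\sqrt{660096718}}{206}$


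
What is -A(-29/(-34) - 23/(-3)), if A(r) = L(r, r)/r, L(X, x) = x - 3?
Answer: -563/869 ≈ -0.64787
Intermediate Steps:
L(X, x) = -3 + x
A(r) = (-3 + r)/r
-A(-29/(-34) - 23/(-3)) = -(-3 + (-29/(-34) - 23/(-3)))/(-29/(-34) - 23/(-3)) = -(-3 + (-29*(-1/34) - 23*(-1/3)))/(-29*(-1/34) - 23*(-1/3)) = -(-3 + (29/34 + 23/3))/(29/34 + 23/3) = -(-3 + 869/102)/869/102 = -102*563/(869*102) = -1*563/869 = -563/869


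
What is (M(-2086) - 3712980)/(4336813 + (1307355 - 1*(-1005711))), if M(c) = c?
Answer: -3715066/6649879 ≈ -0.55867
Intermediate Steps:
(M(-2086) - 3712980)/(4336813 + (1307355 - 1*(-1005711))) = (-2086 - 3712980)/(4336813 + (1307355 - 1*(-1005711))) = -3715066/(4336813 + (1307355 + 1005711)) = -3715066/(4336813 + 2313066) = -3715066/6649879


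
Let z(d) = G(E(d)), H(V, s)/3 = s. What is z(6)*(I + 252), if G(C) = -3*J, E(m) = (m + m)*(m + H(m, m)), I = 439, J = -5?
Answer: 10365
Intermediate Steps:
H(V, s) = 3*s
E(m) = 8*m**2 (E(m) = (m + m)*(m + 3*m) = (2*m)*(4*m) = 8*m**2)
G(C) = 15 (G(C) = -3*(-5) = 15)
z(d) = 15
z(6)*(I + 252) = 15*(439 + 252) = 15*691 = 10365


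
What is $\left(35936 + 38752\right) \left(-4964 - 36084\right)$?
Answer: $-3065793024$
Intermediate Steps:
$\left(35936 + 38752\right) \left(-4964 - 36084\right) = 74688 \left(-41048\right) = -3065793024$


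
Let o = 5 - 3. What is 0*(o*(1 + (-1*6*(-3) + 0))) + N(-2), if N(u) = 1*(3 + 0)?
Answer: 3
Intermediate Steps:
o = 2
N(u) = 3 (N(u) = 1*3 = 3)
0*(o*(1 + (-1*6*(-3) + 0))) + N(-2) = 0*(2*(1 + (-1*6*(-3) + 0))) + 3 = 0*(2*(1 + (-6*(-3) + 0))) + 3 = 0*(2*(1 + (18 + 0))) + 3 = 0*(2*(1 + 18)) + 3 = 0*(2*19) + 3 = 0*38 + 3 = 0 + 3 = 3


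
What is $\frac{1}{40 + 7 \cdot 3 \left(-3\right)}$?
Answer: $- \frac{1}{23} \approx -0.043478$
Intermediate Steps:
$\frac{1}{40 + 7 \cdot 3 \left(-3\right)} = \frac{1}{40 + 21 \left(-3\right)} = \frac{1}{40 - 63} = \frac{1}{-23} = - \frac{1}{23}$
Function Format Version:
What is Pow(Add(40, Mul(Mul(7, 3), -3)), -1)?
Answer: Rational(-1, 23) ≈ -0.043478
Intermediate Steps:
Pow(Add(40, Mul(Mul(7, 3), -3)), -1) = Pow(Add(40, Mul(21, -3)), -1) = Pow(Add(40, -63), -1) = Pow(-23, -1) = Rational(-1, 23)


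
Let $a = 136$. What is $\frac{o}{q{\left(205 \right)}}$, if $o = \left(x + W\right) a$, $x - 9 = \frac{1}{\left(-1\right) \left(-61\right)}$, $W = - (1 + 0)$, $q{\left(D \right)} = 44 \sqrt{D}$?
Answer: $\frac{16626 \sqrt{205}}{137555} \approx 1.7306$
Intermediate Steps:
$W = -1$ ($W = \left(-1\right) 1 = -1$)
$x = \frac{550}{61}$ ($x = 9 + \frac{1}{\left(-1\right) \left(-61\right)} = 9 + \frac{1}{61} = \frac{550}{61} \approx 9.0164$)
$o = \frac{66504}{61}$ ($o = \left(\frac{550}{61} - 1\right) 136 = \frac{489}{61} \cdot 136 = \frac{66504}{61} \approx 1090.2$)
$\frac{o}{q{\left(205 \right)}} = \frac{66504}{61 \cdot 44 \sqrt{205}} = \frac{66504 \frac{\sqrt{205}}{9020}}{61} = \frac{16626 \sqrt{205}}{137555}$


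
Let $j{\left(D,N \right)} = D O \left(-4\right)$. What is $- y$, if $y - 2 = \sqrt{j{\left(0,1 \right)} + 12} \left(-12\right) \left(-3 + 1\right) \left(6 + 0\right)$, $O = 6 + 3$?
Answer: $-2 - 288 \sqrt{3} \approx -500.83$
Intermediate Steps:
$O = 9$
$j{\left(D,N \right)} = - 36 D$ ($j{\left(D,N \right)} = D 9 \left(-4\right) = 9 D \left(-4\right) = - 36 D$)
$y = 2 + 288 \sqrt{3}$ ($y = 2 + \sqrt{\left(-36\right) 0 + 12} \left(-12\right) \left(-3 + 1\right) \left(6 + 0\right) = 2 + \sqrt{0 + 12} \left(-12\right) \left(\left(-2\right) 6\right) = 2 + \sqrt{12} \left(-12\right) \left(-12\right) = 2 + 2 \sqrt{3} \left(-12\right) \left(-12\right) = 2 + - 24 \sqrt{3} \left(-12\right) = 2 + 288 \sqrt{3} \approx 500.83$)
$- y = - (2 + 288 \sqrt{3}) = -2 - 288 \sqrt{3}$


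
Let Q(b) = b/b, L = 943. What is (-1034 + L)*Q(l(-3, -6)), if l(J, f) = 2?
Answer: -91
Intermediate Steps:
Q(b) = 1
(-1034 + L)*Q(l(-3, -6)) = (-1034 + 943)*1 = -91*1 = -91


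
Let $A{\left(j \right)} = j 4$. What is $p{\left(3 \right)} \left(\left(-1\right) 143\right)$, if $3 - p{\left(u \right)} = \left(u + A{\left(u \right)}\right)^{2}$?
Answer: $31746$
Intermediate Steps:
$A{\left(j \right)} = 4 j$
$p{\left(u \right)} = 3 - 25 u^{2}$ ($p{\left(u \right)} = 3 - \left(u + 4 u\right)^{2} = 3 - \left(5 u\right)^{2} = 3 - 25 u^{2}$)
$p{\left(3 \right)} \left(\left(-1\right) 143\right) = \left(3 - 25 \cdot 3^{2}\right) \left(\left(-1\right) 143\right) = \left(3 - 225\right) \left(-143\right) = \left(-222\right) \left(-143\right) = 31746$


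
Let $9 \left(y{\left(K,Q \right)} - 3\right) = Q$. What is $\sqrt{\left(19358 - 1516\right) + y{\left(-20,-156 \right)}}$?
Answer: $\frac{\sqrt{160449}}{3} \approx 133.52$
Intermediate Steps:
$y{\left(K,Q \right)} = 3 + \frac{Q}{9}$
$\sqrt{\left(19358 - 1516\right) + y{\left(-20,-156 \right)}} = \sqrt{\left(19358 - 1516\right) + \left(3 + \frac{1}{9} \left(-156\right)\right)} = \sqrt{\left(19358 - 1516\right) + \left(3 - \frac{52}{3}\right)} = \sqrt{17842 - \frac{43}{3}} = \sqrt{\frac{53483}{3}} = \frac{\sqrt{160449}}{3}$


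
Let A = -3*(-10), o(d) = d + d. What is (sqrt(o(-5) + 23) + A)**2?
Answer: (30 + sqrt(13))**2 ≈ 1129.3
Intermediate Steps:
o(d) = 2*d
A = 30
(sqrt(o(-5) + 23) + A)**2 = (sqrt(2*(-5) + 23) + 30)**2 = (sqrt(-10 + 23) + 30)**2 = (sqrt(13) + 30)**2 = (30 + sqrt(13))**2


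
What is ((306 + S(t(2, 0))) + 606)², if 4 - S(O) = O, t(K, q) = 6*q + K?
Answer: 835396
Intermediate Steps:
t(K, q) = K + 6*q
S(O) = 4 - O
((306 + S(t(2, 0))) + 606)² = ((306 + (4 - (2 + 6*0))) + 606)² = ((306 + (4 - (2 + 0))) + 606)² = ((306 + (4 - 1*2)) + 606)² = ((306 + (4 - 2)) + 606)² = ((306 + 2) + 606)² = (308 + 606)² = 914² = 835396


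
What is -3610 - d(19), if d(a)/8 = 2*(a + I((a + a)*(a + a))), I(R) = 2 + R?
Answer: -27050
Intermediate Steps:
d(a) = 32 + 16*a + 64*a**2 (d(a) = 8*(2*(a + (2 + (a + a)*(a + a)))) = 8*(2*(a + (2 + (2*a)*(2*a)))) = 8*(2*(a + (2 + 4*a**2))) = 8*(2*(2 + a + 4*a**2)) = 8*(4 + 2*a + 8*a**2) = 32 + 16*a + 64*a**2)
-3610 - d(19) = -3610 - (32 + 16*19 + 64*19**2) = -3610 - (32 + 304 + 64*361) = -3610 - (32 + 304 + 23104) = -3610 - 1*23440 = -3610 - 23440 = -27050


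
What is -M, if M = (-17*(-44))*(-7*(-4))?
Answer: -20944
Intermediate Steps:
M = 20944 (M = 748*28 = 20944)
-M = -1*20944 = -20944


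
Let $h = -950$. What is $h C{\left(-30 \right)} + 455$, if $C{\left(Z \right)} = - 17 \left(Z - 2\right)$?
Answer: $-516345$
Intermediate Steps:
$C{\left(Z \right)} = 34 - 17 Z$ ($C{\left(Z \right)} = - 17 \left(-2 + Z\right) = 34 - 17 Z$)
$h C{\left(-30 \right)} + 455 = - 950 \left(34 - -510\right) + 455 = - 950 \left(34 + 510\right) + 455 = \left(-950\right) 544 + 455 = -516800 + 455 = -516345$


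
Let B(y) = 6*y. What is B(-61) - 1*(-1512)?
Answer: 1146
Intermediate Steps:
B(-61) - 1*(-1512) = 6*(-61) - 1*(-1512) = -366 + 1512 = 1146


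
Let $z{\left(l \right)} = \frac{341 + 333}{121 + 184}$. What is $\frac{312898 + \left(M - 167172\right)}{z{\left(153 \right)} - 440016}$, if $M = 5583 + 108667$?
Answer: $- \frac{39646340}{67102103} \approx -0.59084$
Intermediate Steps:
$M = 114250$
$z{\left(l \right)} = \frac{674}{305}$
$\frac{312898 + \left(M - 167172\right)}{z{\left(153 \right)} - 440016} = \frac{312898 + \left(114250 - 167172\right)}{\frac{674}{305} - 440016} = \frac{312898 + \left(114250 - 167172\right)}{- \frac{134204206}{305}} = \left(312898 - 52922\right) \left(- \frac{305}{134204206}\right) = 259976 \left(- \frac{305}{134204206}\right) = - \frac{39646340}{67102103}$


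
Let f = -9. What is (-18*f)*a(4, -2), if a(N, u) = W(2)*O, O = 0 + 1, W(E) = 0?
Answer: 0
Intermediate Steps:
O = 1
a(N, u) = 0 (a(N, u) = 0*1 = 0)
(-18*f)*a(4, -2) = -18*(-9)*0 = 162*0 = 0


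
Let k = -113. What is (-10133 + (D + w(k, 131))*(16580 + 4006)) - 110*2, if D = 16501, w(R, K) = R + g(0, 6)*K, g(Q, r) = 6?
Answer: 353533611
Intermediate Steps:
w(R, K) = R + 6*K
(-10133 + (D + w(k, 131))*(16580 + 4006)) - 110*2 = (-10133 + (16501 + (-113 + 6*131))*(16580 + 4006)) - 110*2 = (-10133 + (16501 + (-113 + 786))*20586) - 220 = (-10133 + (16501 + 673)*20586) - 220 = (-10133 + 17174*20586) - 220 = (-10133 + 353543964) - 220 = 353533831 - 220 = 353533611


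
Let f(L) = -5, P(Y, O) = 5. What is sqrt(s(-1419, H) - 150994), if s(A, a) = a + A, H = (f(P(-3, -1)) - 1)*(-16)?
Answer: I*sqrt(152317) ≈ 390.28*I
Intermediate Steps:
H = 96 (H = (-5 - 1)*(-16) = -6*(-16) = 96)
s(A, a) = A + a
sqrt(s(-1419, H) - 150994) = sqrt((-1419 + 96) - 150994) = sqrt(-1323 - 150994) = sqrt(-152317) = I*sqrt(152317)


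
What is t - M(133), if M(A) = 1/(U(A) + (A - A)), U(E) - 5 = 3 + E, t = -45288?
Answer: -6385609/141 ≈ -45288.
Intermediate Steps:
U(E) = 8 + E (U(E) = 5 + (3 + E) = 8 + E)
M(A) = 1/(8 + A) (M(A) = 1/((8 + A) + (A - A)) = 1/((8 + A) + 0) = 1/(8 + A))
t - M(133) = -45288 - 1/(8 + 133) = -45288 - 1/141 = -6385609/141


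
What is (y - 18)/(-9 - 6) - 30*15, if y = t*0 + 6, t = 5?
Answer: -2246/5 ≈ -449.20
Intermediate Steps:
y = 6 (y = 5*0 + 6 = 0 + 6 = 6)
(y - 18)/(-9 - 6) - 30*15 = (6 - 18)/(-9 - 6) - 30*15 = -12/(-15) - 450 = -12*(-1/15) - 450 = ⅘ - 450 = -2246/5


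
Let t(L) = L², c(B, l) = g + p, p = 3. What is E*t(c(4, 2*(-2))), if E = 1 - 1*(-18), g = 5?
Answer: 1216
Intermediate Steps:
E = 19 (E = 1 + 18 = 19)
c(B, l) = 8 (c(B, l) = 5 + 3 = 8)
E*t(c(4, 2*(-2))) = 19*8² = 19*64 = 1216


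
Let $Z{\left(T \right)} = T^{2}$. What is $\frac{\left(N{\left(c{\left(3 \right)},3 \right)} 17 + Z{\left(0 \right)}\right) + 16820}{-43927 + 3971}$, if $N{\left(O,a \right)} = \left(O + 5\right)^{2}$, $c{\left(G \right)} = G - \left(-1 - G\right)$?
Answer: $- \frac{4817}{9989} \approx -0.48223$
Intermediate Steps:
$c{\left(G \right)} = 1 + 2 G$ ($c{\left(G \right)} = G + \left(1 + G\right) = 1 + 2 G$)
$N{\left(O,a \right)} = \left(5 + O\right)^{2}$
$\frac{\left(N{\left(c{\left(3 \right)},3 \right)} 17 + Z{\left(0 \right)}\right) + 16820}{-43927 + 3971} = \frac{\left(\left(5 + \left(1 + 2 \cdot 3\right)\right)^{2} \cdot 17 + 0^{2}\right) + 16820}{-43927 + 3971} = \frac{\left(\left(5 + \left(1 + 6\right)\right)^{2} \cdot 17 + 0\right) + 16820}{-39956} = \left(\left(\left(5 + 7\right)^{2} \cdot 17 + 0\right) + 16820\right) \left(- \frac{1}{39956}\right) = \left(\left(12^{2} \cdot 17 + 0\right) + 16820\right) \left(- \frac{1}{39956}\right) = \left(\left(144 \cdot 17 + 0\right) + 16820\right) \left(- \frac{1}{39956}\right) = \left(\left(2448 + 0\right) + 16820\right) \left(- \frac{1}{39956}\right) = \left(2448 + 16820\right) \left(- \frac{1}{39956}\right) = 19268 \left(- \frac{1}{39956}\right) = - \frac{4817}{9989}$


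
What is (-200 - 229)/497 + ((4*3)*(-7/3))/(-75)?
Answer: -18259/37275 ≈ -0.48985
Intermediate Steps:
(-200 - 229)/497 + ((4*3)*(-7/3))/(-75) = -429*1/497 + (12*(-7*1/3))*(-1/75) = -429/497 + (12*(-7/3))*(-1/75) = -429/497 - 28*(-1/75) = -429/497 + 28/75 = -18259/37275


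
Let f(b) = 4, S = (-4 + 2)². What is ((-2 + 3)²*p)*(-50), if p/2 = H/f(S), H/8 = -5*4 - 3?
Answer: 4600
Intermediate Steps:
S = 4 (S = (-2)² = 4)
H = -184 (H = 8*(-5*4 - 3) = 8*(-20 - 3) = 8*(-23) = -184)
p = -92 (p = 2*(-184/4) = 2*(-184*¼) = 2*(-46) = -92)
((-2 + 3)²*p)*(-50) = ((-2 + 3)²*(-92))*(-50) = (1²*(-92))*(-50) = (1*(-92))*(-50) = -92*(-50) = 4600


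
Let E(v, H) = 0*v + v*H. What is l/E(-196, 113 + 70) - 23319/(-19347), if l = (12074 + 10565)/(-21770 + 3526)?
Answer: 5086609030127/4220069482608 ≈ 1.2053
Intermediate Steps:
l = -22639/18244 (l = 22639/(-18244) = 22639*(-1/18244) = -22639/18244 ≈ -1.2409)
E(v, H) = H*v (E(v, H) = 0 + H*v = H*v)
l/E(-196, 113 + 70) - 23319/(-19347) = -22639*(-1/(196*(113 + 70)))/18244 - 23319/(-19347) = -22639/(18244*(183*(-196))) - 23319*(-1/19347) = -22639/18244/(-35868) + 7773/6449 = -22639/18244*(-1/35868) + 7773/6449 = 22639/654375792 + 7773/6449 = 5086609030127/4220069482608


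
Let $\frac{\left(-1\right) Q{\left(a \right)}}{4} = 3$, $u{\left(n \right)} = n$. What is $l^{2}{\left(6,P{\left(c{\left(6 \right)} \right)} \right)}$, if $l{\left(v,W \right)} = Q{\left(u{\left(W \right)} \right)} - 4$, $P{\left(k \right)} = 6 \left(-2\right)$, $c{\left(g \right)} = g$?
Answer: $256$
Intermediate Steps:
$Q{\left(a \right)} = -12$ ($Q{\left(a \right)} = \left(-4\right) 3 = -12$)
$P{\left(k \right)} = -12$
$l{\left(v,W \right)} = -16$ ($l{\left(v,W \right)} = -12 - 4 = -16$)
$l^{2}{\left(6,P{\left(c{\left(6 \right)} \right)} \right)} = \left(-16\right)^{2} = 256$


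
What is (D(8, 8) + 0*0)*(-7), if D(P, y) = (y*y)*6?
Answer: -2688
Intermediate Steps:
D(P, y) = 6*y² (D(P, y) = y²*6 = 6*y²)
(D(8, 8) + 0*0)*(-7) = (6*8² + 0*0)*(-7) = (6*64 + 0)*(-7) = (384 + 0)*(-7) = 384*(-7) = -2688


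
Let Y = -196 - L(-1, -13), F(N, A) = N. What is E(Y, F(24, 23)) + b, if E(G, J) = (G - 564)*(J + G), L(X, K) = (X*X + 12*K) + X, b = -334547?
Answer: -324883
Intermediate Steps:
L(X, K) = X + X**2 + 12*K (L(X, K) = (X**2 + 12*K) + X = X + X**2 + 12*K)
Y = -40 (Y = -196 - (-1 + (-1)**2 + 12*(-13)) = -196 - (-1 + 1 - 156) = -196 - 1*(-156) = -196 + 156 = -40)
E(G, J) = (-564 + G)*(G + J)
E(Y, F(24, 23)) + b = ((-40)**2 - 564*(-40) - 564*24 - 40*24) - 334547 = (1600 + 22560 - 13536 - 960) - 334547 = 9664 - 334547 = -324883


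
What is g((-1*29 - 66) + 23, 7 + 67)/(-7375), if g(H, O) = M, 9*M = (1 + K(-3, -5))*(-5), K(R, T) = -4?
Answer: -1/4425 ≈ -0.00022599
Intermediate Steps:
M = 5/3 (M = ((1 - 4)*(-5))/9 = (-3*(-5))/9 = (⅑)*15 = 5/3 ≈ 1.6667)
g(H, O) = 5/3
g((-1*29 - 66) + 23, 7 + 67)/(-7375) = (5/3)/(-7375) = (5/3)*(-1/7375) = -1/4425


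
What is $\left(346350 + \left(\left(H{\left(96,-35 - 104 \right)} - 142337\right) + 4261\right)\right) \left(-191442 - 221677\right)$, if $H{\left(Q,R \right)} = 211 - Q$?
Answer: $-86089455291$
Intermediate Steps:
$\left(346350 + \left(\left(H{\left(96,-35 - 104 \right)} - 142337\right) + 4261\right)\right) \left(-191442 - 221677\right) = \left(346350 + \left(\left(\left(211 - 96\right) - 142337\right) + 4261\right)\right) \left(-191442 - 221677\right) = \left(346350 + \left(\left(\left(211 - 96\right) - 142337\right) + 4261\right)\right) \left(-413119\right) = \left(346350 + \left(\left(115 - 142337\right) + 4261\right)\right) \left(-413119\right) = \left(346350 + \left(-142222 + 4261\right)\right) \left(-413119\right) = \left(346350 - 137961\right) \left(-413119\right) = 208389 \left(-413119\right) = -86089455291$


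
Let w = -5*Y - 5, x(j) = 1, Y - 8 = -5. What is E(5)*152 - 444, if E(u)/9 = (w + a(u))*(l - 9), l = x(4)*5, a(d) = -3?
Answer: 125412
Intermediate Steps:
Y = 3 (Y = 8 - 5 = 3)
w = -20 (w = -5*3 - 5 = -15 - 5 = -20)
l = 5 (l = 1*5 = 5)
E(u) = 828 (E(u) = 9*((-20 - 3)*(5 - 9)) = 9*(-23*(-4)) = 9*92 = 828)
E(5)*152 - 444 = 828*152 - 444 = 125856 - 444 = 125412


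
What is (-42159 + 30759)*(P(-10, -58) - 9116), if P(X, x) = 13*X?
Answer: 105404400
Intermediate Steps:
(-42159 + 30759)*(P(-10, -58) - 9116) = (-42159 + 30759)*(13*(-10) - 9116) = -11400*(-130 - 9116) = -11400*(-9246) = 105404400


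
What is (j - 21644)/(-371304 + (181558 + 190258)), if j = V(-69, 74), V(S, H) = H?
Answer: -10785/256 ≈ -42.129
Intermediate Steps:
j = 74
(j - 21644)/(-371304 + (181558 + 190258)) = (74 - 21644)/(-371304 + (181558 + 190258)) = -21570/(-371304 + 371816) = -21570/512 = -21570*1/512 = -10785/256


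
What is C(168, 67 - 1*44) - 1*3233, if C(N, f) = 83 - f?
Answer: -3173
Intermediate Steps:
C(168, 67 - 1*44) - 1*3233 = (83 - (67 - 1*44)) - 1*3233 = (83 - (67 - 44)) - 3233 = (83 - 1*23) - 3233 = (83 - 23) - 3233 = 60 - 3233 = -3173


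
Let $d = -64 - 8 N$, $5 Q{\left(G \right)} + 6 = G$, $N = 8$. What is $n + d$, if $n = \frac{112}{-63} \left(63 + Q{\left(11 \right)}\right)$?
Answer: $- \frac{2176}{9} \approx -241.78$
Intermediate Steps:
$Q{\left(G \right)} = - \frac{6}{5} + \frac{G}{5}$
$d = -128$ ($d = -64 - 64 = -128$)
$n = - \frac{1024}{9}$ ($n = \frac{112}{-63} \left(63 + \left(- \frac{6}{5} + \frac{1}{5} \cdot 11\right)\right) = 112 \left(- \frac{1}{63}\right) \left(63 + \left(- \frac{6}{5} + \frac{11}{5}\right)\right) = - \frac{16 \left(63 + 1\right)}{9} = \left(- \frac{16}{9}\right) 64 = - \frac{1024}{9} \approx -113.78$)
$n + d = - \frac{1024}{9} - 128 = - \frac{2176}{9}$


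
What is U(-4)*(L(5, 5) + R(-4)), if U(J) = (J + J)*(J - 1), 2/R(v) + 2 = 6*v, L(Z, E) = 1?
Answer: 480/13 ≈ 36.923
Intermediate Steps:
R(v) = 2/(-2 + 6*v)
U(J) = 2*J*(-1 + J) (U(J) = (2*J)*(-1 + J) = 2*J*(-1 + J))
U(-4)*(L(5, 5) + R(-4)) = (2*(-4)*(-1 - 4))*(1 + 1/(-1 + 3*(-4))) = (2*(-4)*(-5))*(1 + 1/(-1 - 12)) = 40*(1 + 1/(-13)) = 40*(1 - 1/13) = 40*(12/13) = 480/13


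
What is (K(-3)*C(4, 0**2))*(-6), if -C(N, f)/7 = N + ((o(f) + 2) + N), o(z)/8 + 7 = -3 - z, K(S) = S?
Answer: 8820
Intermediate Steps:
o(z) = -80 - 8*z (o(z) = -56 + 8*(-3 - z) = -56 + (-24 - 8*z) = -80 - 8*z)
C(N, f) = 546 - 14*N + 56*f (C(N, f) = -7*(N + (((-80 - 8*f) + 2) + N)) = -7*(N + ((-78 - 8*f) + N)) = -7*(N + (-78 + N - 8*f)) = -7*(-78 - 8*f + 2*N) = 546 - 14*N + 56*f)
(K(-3)*C(4, 0**2))*(-6) = -3*(546 - 14*4 + 56*0**2)*(-6) = -3*(546 - 56 + 56*0)*(-6) = -3*(546 - 56 + 0)*(-6) = -3*490*(-6) = -1470*(-6) = 8820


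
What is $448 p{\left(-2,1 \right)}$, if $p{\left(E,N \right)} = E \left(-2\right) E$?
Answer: $-3584$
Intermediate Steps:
$p{\left(E,N \right)} = - 2 E^{2}$ ($p{\left(E,N \right)} = - 2 E E = - 2 E^{2}$)
$448 p{\left(-2,1 \right)} = 448 \left(- 2 \left(-2\right)^{2}\right) = 448 \left(\left(-2\right) 4\right) = 448 \left(-8\right) = -3584$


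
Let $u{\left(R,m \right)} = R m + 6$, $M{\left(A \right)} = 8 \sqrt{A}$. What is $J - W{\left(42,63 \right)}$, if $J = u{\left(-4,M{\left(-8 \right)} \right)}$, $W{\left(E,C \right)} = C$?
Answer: $-57 - 64 i \sqrt{2} \approx -57.0 - 90.51 i$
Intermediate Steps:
$u{\left(R,m \right)} = 6 + R m$
$J = 6 - 64 i \sqrt{2}$ ($J = 6 - 4 \cdot 8 \sqrt{-8} = 6 - 4 \cdot 8 \cdot 2 i \sqrt{2} = 6 - 4 \cdot 16 i \sqrt{2} = 6 - 64 i \sqrt{2} \approx 6.0 - 90.51 i$)
$J - W{\left(42,63 \right)} = \left(6 - 64 i \sqrt{2}\right) - 63 = -57 - 64 i \sqrt{2}$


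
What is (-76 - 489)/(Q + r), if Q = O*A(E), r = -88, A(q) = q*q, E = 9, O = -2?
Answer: 113/50 ≈ 2.2600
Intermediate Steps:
A(q) = q**2
Q = -162 (Q = -2*9**2 = -2*81 = -162)
(-76 - 489)/(Q + r) = (-76 - 489)/(-162 - 88) = -565/(-250) = -565*(-1/250) = 113/50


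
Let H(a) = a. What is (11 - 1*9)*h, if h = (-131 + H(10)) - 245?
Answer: -732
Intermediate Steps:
h = -366 (h = (-131 + 10) - 245 = -121 - 245 = -366)
(11 - 1*9)*h = (11 - 1*9)*(-366) = (11 - 9)*(-366) = 2*(-366) = -732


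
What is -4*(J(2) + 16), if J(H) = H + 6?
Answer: -96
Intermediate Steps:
J(H) = 6 + H
-4*(J(2) + 16) = -4*((6 + 2) + 16) = -4*(8 + 16) = -4*24 = -96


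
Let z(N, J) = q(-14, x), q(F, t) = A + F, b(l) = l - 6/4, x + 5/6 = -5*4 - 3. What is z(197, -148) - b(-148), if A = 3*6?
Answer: 307/2 ≈ 153.50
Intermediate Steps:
A = 18
x = -143/6 (x = -⅚ + (-5*4 - 3) = -⅚ + (-20 - 3) = -⅚ - 23 = -143/6 ≈ -23.833)
b(l) = -3/2 + l (b(l) = l - 6/4 = l - 2*¾ = l - 3/2 = -3/2 + l)
q(F, t) = 18 + F
z(N, J) = 4 (z(N, J) = 18 - 14 = 4)
z(197, -148) - b(-148) = 4 - (-3/2 - 148) = 4 - 1*(-299/2) = 4 + 299/2 = 307/2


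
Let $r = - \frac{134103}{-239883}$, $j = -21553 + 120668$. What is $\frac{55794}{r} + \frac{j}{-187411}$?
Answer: $\frac{836100516216359}{8377459111} \approx 99804.0$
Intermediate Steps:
$j = 99115$
$r = \frac{44701}{79961}$ ($r = \left(-134103\right) \left(- \frac{1}{239883}\right) = \frac{44701}{79961} \approx 0.55904$)
$\frac{55794}{r} + \frac{j}{-187411} = \frac{55794}{\frac{44701}{79961}} + \frac{99115}{-187411} = 55794 \cdot \frac{79961}{44701} + 99115 \left(- \frac{1}{187411}\right) = \frac{4461344034}{44701} - \frac{99115}{187411} = \frac{836100516216359}{8377459111}$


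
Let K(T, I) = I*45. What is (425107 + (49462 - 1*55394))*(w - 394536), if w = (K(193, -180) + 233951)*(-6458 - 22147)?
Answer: -2708231992747425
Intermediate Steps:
K(T, I) = 45*I
w = -6460467855 (w = (45*(-180) + 233951)*(-6458 - 22147) = (-8100 + 233951)*(-28605) = 225851*(-28605) = -6460467855)
(425107 + (49462 - 1*55394))*(w - 394536) = (425107 + (49462 - 1*55394))*(-6460467855 - 394536) = (425107 + (49462 - 55394))*(-6460862391) = (425107 - 5932)*(-6460862391) = 419175*(-6460862391) = -2708231992747425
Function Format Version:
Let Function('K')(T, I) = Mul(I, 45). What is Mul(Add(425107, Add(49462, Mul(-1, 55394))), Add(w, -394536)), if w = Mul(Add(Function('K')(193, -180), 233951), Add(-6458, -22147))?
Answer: -2708231992747425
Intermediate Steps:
Function('K')(T, I) = Mul(45, I)
w = -6460467855 (w = Mul(Add(Mul(45, -180), 233951), Add(-6458, -22147)) = Mul(Add(-8100, 233951), -28605) = Mul(225851, -28605) = -6460467855)
Mul(Add(425107, Add(49462, Mul(-1, 55394))), Add(w, -394536)) = Mul(Add(425107, Add(49462, Mul(-1, 55394))), Add(-6460467855, -394536)) = Mul(Add(425107, Add(49462, -55394)), -6460862391) = Mul(Add(425107, -5932), -6460862391) = Mul(419175, -6460862391) = -2708231992747425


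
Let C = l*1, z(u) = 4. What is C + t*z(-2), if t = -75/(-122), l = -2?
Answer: 28/61 ≈ 0.45902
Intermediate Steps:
t = 75/122 (t = -75*(-1/122) = 75/122 ≈ 0.61475)
C = -2 (C = -2*1 = -2)
C + t*z(-2) = -2 + (75/122)*4 = -2 + 150/61 = 28/61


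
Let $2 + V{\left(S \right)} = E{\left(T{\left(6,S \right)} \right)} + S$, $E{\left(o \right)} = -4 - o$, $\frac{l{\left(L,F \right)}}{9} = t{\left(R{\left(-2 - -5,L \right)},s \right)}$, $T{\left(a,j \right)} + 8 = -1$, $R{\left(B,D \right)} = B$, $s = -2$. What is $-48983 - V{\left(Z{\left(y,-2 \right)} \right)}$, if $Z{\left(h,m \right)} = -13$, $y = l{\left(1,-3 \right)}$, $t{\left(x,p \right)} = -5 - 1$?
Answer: $-48973$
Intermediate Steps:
$T{\left(a,j \right)} = -9$ ($T{\left(a,j \right)} = -8 - 1 = -9$)
$t{\left(x,p \right)} = -6$
$l{\left(L,F \right)} = -54$ ($l{\left(L,F \right)} = 9 \left(-6\right) = -54$)
$y = -54$
$V{\left(S \right)} = 3 + S$ ($V{\left(S \right)} = -2 + \left(\left(-4 - -9\right) + S\right) = -2 + \left(\left(-4 + 9\right) + S\right) = -2 + \left(5 + S\right) = 3 + S$)
$-48983 - V{\left(Z{\left(y,-2 \right)} \right)} = -48983 - \left(3 - 13\right) = -48983 - -10 = -48983 + 10 = -48973$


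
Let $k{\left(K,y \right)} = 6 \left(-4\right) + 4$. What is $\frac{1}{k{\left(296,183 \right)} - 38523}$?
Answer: $- \frac{1}{38543} \approx -2.5945 \cdot 10^{-5}$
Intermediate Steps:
$k{\left(K,y \right)} = -20$ ($k{\left(K,y \right)} = -24 + 4 = -20$)
$\frac{1}{k{\left(296,183 \right)} - 38523} = \frac{1}{-20 - 38523} = \frac{1}{-38543} = - \frac{1}{38543}$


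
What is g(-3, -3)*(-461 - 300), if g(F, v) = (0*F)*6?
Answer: 0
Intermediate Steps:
g(F, v) = 0 (g(F, v) = 0*6 = 0)
g(-3, -3)*(-461 - 300) = 0*(-461 - 300) = 0*(-761) = 0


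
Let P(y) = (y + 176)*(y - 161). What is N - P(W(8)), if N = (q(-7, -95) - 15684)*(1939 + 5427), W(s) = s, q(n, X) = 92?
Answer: -114822520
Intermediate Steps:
P(y) = (-161 + y)*(176 + y) (P(y) = (176 + y)*(-161 + y) = (-161 + y)*(176 + y))
N = -114850672 (N = (92 - 15684)*(1939 + 5427) = -15592*7366 = -114850672)
N - P(W(8)) = -114850672 - (-28336 + 8**2 + 15*8) = -114850672 - (-28336 + 64 + 120) = -114850672 - 1*(-28152) = -114850672 + 28152 = -114822520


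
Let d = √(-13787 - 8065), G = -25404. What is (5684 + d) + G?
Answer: -19720 + 6*I*√607 ≈ -19720.0 + 147.82*I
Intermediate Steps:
d = 6*I*√607 (d = √(-21852) = 6*I*√607 ≈ 147.82*I)
(5684 + d) + G = (5684 + 6*I*√607) - 25404 = -19720 + 6*I*√607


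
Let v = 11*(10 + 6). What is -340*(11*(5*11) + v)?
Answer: -265540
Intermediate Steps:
v = 176 (v = 11*16 = 176)
-340*(11*(5*11) + v) = -340*(11*(5*11) + 176) = -340*(11*55 + 176) = -340*(605 + 176) = -340*781 = -265540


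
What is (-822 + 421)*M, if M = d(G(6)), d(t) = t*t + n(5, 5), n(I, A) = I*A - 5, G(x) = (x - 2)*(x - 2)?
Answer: -110676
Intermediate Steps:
G(x) = (-2 + x)**2 (G(x) = (-2 + x)*(-2 + x) = (-2 + x)**2)
n(I, A) = -5 + A*I (n(I, A) = A*I - 5 = -5 + A*I)
d(t) = 20 + t**2 (d(t) = t*t + (-5 + 5*5) = t**2 + (-5 + 25) = t**2 + 20 = 20 + t**2)
M = 276 (M = 20 + ((-2 + 6)**2)**2 = 20 + (4**2)**2 = 20 + 16**2 = 20 + 256 = 276)
(-822 + 421)*M = (-822 + 421)*276 = -401*276 = -110676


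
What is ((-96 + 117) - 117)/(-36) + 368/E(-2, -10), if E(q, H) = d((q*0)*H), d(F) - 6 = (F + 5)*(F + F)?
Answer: 64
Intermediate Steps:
d(F) = 6 + 2*F*(5 + F) (d(F) = 6 + (F + 5)*(F + F) = 6 + (5 + F)*(2*F) = 6 + 2*F*(5 + F))
E(q, H) = 6 (E(q, H) = 6 + 2*((q*0)*H)² + 10*((q*0)*H) = 6 + 2*(0*H)² + 10*(0*H) = 6 + 2*0² + 10*0 = 6 + 2*0 + 0 = 6 + 0 + 0 = 6)
((-96 + 117) - 117)/(-36) + 368/E(-2, -10) = ((-96 + 117) - 117)/(-36) + 368/6 = (21 - 117)*(-1/36) + 368*(⅙) = -96*(-1/36) + 184/3 = 8/3 + 184/3 = 64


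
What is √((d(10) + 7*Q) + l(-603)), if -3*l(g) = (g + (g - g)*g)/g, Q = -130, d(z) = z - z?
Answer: I*√8193/3 ≈ 30.172*I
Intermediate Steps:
d(z) = 0
l(g) = -⅓ (l(g) = -(g + (g - g)*g)/(3*g) = -(g + 0*g)/(3*g) = -(g + 0)/(3*g) = -g/(3*g) = -⅓*1 = -⅓)
√((d(10) + 7*Q) + l(-603)) = √((0 + 7*(-130)) - ⅓) = √((0 - 910) - ⅓) = √(-910 - ⅓) = √(-2731/3) = I*√8193/3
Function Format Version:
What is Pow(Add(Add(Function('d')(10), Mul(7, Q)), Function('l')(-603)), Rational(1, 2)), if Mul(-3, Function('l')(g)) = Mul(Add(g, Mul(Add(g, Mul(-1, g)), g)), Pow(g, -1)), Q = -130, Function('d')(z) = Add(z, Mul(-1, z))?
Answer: Mul(Rational(1, 3), I, Pow(8193, Rational(1, 2))) ≈ Mul(30.172, I)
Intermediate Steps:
Function('d')(z) = 0
Function('l')(g) = Rational(-1, 3) (Function('l')(g) = Mul(Rational(-1, 3), Mul(Add(g, Mul(Add(g, Mul(-1, g)), g)), Pow(g, -1))) = Mul(Rational(-1, 3), Mul(Add(g, Mul(0, g)), Pow(g, -1))) = Mul(Rational(-1, 3), Mul(Add(g, 0), Pow(g, -1))) = Mul(Rational(-1, 3), Mul(g, Pow(g, -1))) = Mul(Rational(-1, 3), 1) = Rational(-1, 3))
Pow(Add(Add(Function('d')(10), Mul(7, Q)), Function('l')(-603)), Rational(1, 2)) = Pow(Add(Add(0, Mul(7, -130)), Rational(-1, 3)), Rational(1, 2)) = Pow(Add(Add(0, -910), Rational(-1, 3)), Rational(1, 2)) = Pow(Add(-910, Rational(-1, 3)), Rational(1, 2)) = Pow(Rational(-2731, 3), Rational(1, 2)) = Mul(Rational(1, 3), I, Pow(8193, Rational(1, 2)))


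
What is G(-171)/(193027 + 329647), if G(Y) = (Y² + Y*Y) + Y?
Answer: 58311/522674 ≈ 0.11156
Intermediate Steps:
G(Y) = Y + 2*Y² (G(Y) = (Y² + Y²) + Y = 2*Y² + Y = Y + 2*Y²)
G(-171)/(193027 + 329647) = (-171*(1 + 2*(-171)))/(193027 + 329647) = -171*(1 - 342)/522674 = -171*(-341)*(1/522674) = 58311*(1/522674) = 58311/522674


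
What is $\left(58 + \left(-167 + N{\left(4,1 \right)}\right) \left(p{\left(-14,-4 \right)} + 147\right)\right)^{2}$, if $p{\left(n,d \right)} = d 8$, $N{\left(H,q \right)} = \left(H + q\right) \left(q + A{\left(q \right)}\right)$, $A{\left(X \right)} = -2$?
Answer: $388957284$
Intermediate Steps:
$N{\left(H,q \right)} = \left(-2 + q\right) \left(H + q\right)$ ($N{\left(H,q \right)} = \left(H + q\right) \left(q - 2\right) = \left(H + q\right) \left(-2 + q\right) = \left(-2 + q\right) \left(H + q\right)$)
$p{\left(n,d \right)} = 8 d$
$\left(58 + \left(-167 + N{\left(4,1 \right)}\right) \left(p{\left(-14,-4 \right)} + 147\right)\right)^{2} = \left(58 + \left(-167 + \left(1^{2} - 8 - 2 + 4 \cdot 1\right)\right) \left(8 \left(-4\right) + 147\right)\right)^{2} = \left(58 + \left(-167 + \left(1 - 8 - 2 + 4\right)\right) \left(-32 + 147\right)\right)^{2} = \left(58 + \left(-167 - 5\right) 115\right)^{2} = \left(58 - 19780\right)^{2} = \left(-19722\right)^{2} = 388957284$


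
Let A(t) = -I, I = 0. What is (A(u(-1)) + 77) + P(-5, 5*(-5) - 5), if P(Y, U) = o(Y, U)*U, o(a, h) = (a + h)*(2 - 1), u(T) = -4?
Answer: 1127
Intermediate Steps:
o(a, h) = a + h (o(a, h) = (a + h)*1 = a + h)
A(t) = 0 (A(t) = -1*0 = 0)
P(Y, U) = U*(U + Y) (P(Y, U) = (Y + U)*U = (U + Y)*U = U*(U + Y))
(A(u(-1)) + 77) + P(-5, 5*(-5) - 5) = (0 + 77) + (5*(-5) - 5)*((5*(-5) - 5) - 5) = 77 + (-25 - 5)*((-25 - 5) - 5) = 77 - 30*(-30 - 5) = 77 - 30*(-35) = 77 + 1050 = 1127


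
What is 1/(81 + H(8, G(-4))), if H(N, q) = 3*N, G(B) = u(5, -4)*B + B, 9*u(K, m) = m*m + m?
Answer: 1/105 ≈ 0.0095238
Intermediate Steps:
u(K, m) = m/9 + m**2/9 (u(K, m) = (m*m + m)/9 = (m**2 + m)/9 = (m + m**2)/9 = m/9 + m**2/9)
G(B) = 7*B/3 (G(B) = ((1/9)*(-4)*(1 - 4))*B + B = ((1/9)*(-4)*(-3))*B + B = 4*B/3 + B = 7*B/3)
1/(81 + H(8, G(-4))) = 1/(81 + 3*8) = 1/(81 + 24) = 1/105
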